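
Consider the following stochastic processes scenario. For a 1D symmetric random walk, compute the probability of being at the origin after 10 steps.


P(S(10) = 0) = C(10,5) / 4^5
= 252 / 1024
= 0.2461

0.2461


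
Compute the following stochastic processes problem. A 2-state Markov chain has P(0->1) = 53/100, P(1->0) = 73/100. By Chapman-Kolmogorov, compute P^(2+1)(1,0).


P^3 = P^2 * P^1
Computing via matrix multiplication of the transition matrix.
Entry (1,0) of P^3 = 0.5895

0.5895


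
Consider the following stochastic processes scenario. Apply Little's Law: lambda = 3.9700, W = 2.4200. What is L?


Little's Law: L = lambda * W
= 3.9700 * 2.4200
= 9.6074

9.6074


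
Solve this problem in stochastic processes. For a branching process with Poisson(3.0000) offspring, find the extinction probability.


Since mu = 3.0000 > 1, extinction prob q < 1.
Solve s = exp(mu*(s-1)) iteratively.
q = 0.0595

0.0595


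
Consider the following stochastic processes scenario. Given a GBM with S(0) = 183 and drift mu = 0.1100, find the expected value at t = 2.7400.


E[S(t)] = S(0) * exp(mu * t)
= 183 * exp(0.1100 * 2.7400)
= 183 * 1.3517
= 247.3702

247.3702


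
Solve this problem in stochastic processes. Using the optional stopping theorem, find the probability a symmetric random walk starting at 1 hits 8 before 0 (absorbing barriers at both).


By optional stopping theorem: E(M at tau) = M(0) = 1
P(hit 8)*8 + P(hit 0)*0 = 1
P(hit 8) = (1 - 0)/(8 - 0) = 1/8 = 0.1250

0.1250


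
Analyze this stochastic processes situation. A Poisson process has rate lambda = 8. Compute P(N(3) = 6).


P(N(t)=k) = (lambda*t)^k * exp(-lambda*t) / k!
lambda*t = 24
= 24^6 * exp(-24) / 6!
= 191102976 * 3.7751e-11 / 720
= 1.0020e-05

1.0020e-05


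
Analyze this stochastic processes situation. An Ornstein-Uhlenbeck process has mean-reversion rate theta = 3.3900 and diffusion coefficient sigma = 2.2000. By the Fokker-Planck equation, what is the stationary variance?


Stationary variance = sigma^2 / (2*theta)
= 2.2000^2 / (2*3.3900)
= 4.8400 / 6.7800
= 0.7139

0.7139


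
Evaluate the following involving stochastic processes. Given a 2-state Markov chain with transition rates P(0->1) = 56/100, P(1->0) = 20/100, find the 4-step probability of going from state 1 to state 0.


Computing P^4 by matrix multiplication.
P = [[0.4400, 0.5600], [0.2000, 0.8000]]
After raising P to the power 4:
P^4(1,0) = 0.2623

0.2623


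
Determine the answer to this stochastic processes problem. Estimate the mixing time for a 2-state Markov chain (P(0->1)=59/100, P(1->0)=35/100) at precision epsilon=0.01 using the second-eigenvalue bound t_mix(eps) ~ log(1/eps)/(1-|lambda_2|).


lambda_2 = |1 - p01 - p10| = |1 - 0.5900 - 0.3500| = 0.0600
t_mix ~ log(1/eps)/(1 - |lambda_2|)
= log(100)/(1 - 0.0600) = 4.6052/0.9400
= 4.8991

4.8991


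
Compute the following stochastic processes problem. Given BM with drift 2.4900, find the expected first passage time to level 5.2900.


Expected first passage time = a/mu
= 5.2900/2.4900
= 2.1245

2.1245


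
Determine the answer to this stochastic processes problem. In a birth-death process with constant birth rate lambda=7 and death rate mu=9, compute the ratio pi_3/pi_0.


For birth-death process, pi_n/pi_0 = (lambda/mu)^n
= (7/9)^3
= 0.4705

0.4705


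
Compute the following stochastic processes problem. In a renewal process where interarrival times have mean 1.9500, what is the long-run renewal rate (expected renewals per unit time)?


Long-run renewal rate = 1/E(X)
= 1/1.9500
= 0.5128

0.5128


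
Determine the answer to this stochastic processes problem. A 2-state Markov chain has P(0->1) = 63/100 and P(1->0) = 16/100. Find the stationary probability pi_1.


Stationary distribution: pi_0 = p10/(p01+p10), pi_1 = p01/(p01+p10)
p01 = 0.6300, p10 = 0.1600
pi_1 = 0.7975

0.7975


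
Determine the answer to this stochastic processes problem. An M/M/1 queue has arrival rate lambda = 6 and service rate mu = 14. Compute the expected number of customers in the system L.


rho = 6/14 = 0.4286
L = rho/(1-rho)
= 0.4286/0.5714
= 0.7500

0.7500


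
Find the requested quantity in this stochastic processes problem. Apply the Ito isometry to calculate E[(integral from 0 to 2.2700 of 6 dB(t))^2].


By Ito isometry: E[(int f dB)^2] = int f^2 dt
= 6^2 * 2.2700
= 36 * 2.2700 = 81.7200

81.7200


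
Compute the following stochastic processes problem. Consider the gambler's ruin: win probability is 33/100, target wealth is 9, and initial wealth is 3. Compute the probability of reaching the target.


Gambler's ruin formula:
r = q/p = 0.6700/0.3300 = 2.0303
P(win) = (1 - r^i)/(1 - r^N)
= (1 - 2.0303^3)/(1 - 2.0303^9)
= 0.0126

0.0126


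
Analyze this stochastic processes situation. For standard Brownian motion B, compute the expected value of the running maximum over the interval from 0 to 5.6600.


E(max B(s)) = sqrt(2t/pi)
= sqrt(2*5.6600/pi)
= sqrt(3.6033)
= 1.8982

1.8982


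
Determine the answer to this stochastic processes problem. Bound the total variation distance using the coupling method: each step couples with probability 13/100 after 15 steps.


TV distance bound <= (1-delta)^n
= (1 - 0.1300)^15
= 0.8700^15
= 0.1238

0.1238


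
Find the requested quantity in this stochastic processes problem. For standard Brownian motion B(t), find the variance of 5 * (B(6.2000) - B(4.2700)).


Var(alpha*(B(t)-B(s))) = alpha^2 * (t-s)
= 5^2 * (6.2000 - 4.2700)
= 25 * 1.9300
= 48.2500

48.2500


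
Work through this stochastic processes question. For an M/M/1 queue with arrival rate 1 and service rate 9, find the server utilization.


rho = lambda/mu
= 1/9
= 0.1111

0.1111


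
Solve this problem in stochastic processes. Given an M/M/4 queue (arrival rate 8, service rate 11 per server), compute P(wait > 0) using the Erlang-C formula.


a = lambda/mu = 0.7273
rho = a/c = 0.1818
Erlang-C formula applied:
C(c,a) = 0.0069

0.0069


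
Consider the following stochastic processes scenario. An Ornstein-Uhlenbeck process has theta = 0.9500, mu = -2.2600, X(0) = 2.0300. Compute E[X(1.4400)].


E[X(t)] = mu + (X(0) - mu)*exp(-theta*t)
= -2.2600 + (2.0300 - -2.2600)*exp(-0.9500*1.4400)
= -2.2600 + 4.2900 * 0.2546
= -1.1677

-1.1677


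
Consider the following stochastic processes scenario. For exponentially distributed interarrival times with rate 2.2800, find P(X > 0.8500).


P(X > t) = exp(-lambda * t)
= exp(-2.2800 * 0.8500)
= exp(-1.9380) = 0.1440

0.1440


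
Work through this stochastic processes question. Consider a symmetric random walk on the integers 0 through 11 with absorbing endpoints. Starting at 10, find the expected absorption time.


For symmetric RW on 0,...,N with absorbing barriers, E(i) = i*(N-i)
E(10) = 10 * 1 = 10

10


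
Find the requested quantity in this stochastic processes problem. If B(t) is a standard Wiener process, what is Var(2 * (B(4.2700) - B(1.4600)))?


Var(alpha*(B(t)-B(s))) = alpha^2 * (t-s)
= 2^2 * (4.2700 - 1.4600)
= 4 * 2.8100
= 11.2400

11.2400


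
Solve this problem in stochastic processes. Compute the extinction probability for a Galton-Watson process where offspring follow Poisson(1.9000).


Since mu = 1.9000 > 1, extinction prob q < 1.
Solve s = exp(mu*(s-1)) iteratively.
q = 0.2328

0.2328


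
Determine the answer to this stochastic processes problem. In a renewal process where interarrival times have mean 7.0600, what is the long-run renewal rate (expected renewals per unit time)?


Long-run renewal rate = 1/E(X)
= 1/7.0600
= 0.1416

0.1416


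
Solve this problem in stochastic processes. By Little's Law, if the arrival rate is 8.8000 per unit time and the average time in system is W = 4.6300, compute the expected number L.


Little's Law: L = lambda * W
= 8.8000 * 4.6300
= 40.7440

40.7440


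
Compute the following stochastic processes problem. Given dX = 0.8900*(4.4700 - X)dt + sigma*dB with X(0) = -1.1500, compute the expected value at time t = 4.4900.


E[X(t)] = mu + (X(0) - mu)*exp(-theta*t)
= 4.4700 + (-1.1500 - 4.4700)*exp(-0.8900*4.4900)
= 4.4700 + -5.6200 * 0.0184
= 4.3667

4.3667


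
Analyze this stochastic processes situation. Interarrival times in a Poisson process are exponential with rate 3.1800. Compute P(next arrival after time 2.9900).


P(X > t) = exp(-lambda * t)
= exp(-3.1800 * 2.9900)
= exp(-9.5082) = 7.4241e-05

7.4241e-05


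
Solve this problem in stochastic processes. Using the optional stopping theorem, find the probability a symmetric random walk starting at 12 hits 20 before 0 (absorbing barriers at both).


By optional stopping theorem: E(M at tau) = M(0) = 12
P(hit 20)*20 + P(hit 0)*0 = 12
P(hit 20) = (12 - 0)/(20 - 0) = 3/5 = 0.6000

0.6000


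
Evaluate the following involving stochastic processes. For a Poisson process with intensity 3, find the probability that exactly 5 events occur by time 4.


P(N(t)=k) = (lambda*t)^k * exp(-lambda*t) / k!
lambda*t = 12
= 12^5 * exp(-12) / 5!
= 248832 * 6.1442e-06 / 120
= 0.0127

0.0127


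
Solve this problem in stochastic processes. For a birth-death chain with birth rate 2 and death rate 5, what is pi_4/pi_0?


For birth-death process, pi_n/pi_0 = (lambda/mu)^n
= (2/5)^4
= 0.0256

0.0256


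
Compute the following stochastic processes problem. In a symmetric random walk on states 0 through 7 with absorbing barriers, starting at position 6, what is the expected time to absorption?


For symmetric RW on 0,...,N with absorbing barriers, E(i) = i*(N-i)
E(6) = 6 * 1 = 6

6


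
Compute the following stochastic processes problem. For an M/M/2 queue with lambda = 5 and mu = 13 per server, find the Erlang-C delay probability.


a = lambda/mu = 0.3846
rho = a/c = 0.1923
Erlang-C formula applied:
C(c,a) = 0.0620

0.0620


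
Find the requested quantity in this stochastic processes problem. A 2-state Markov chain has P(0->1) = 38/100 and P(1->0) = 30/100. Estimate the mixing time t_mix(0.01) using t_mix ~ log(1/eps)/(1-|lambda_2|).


lambda_2 = |1 - p01 - p10| = |1 - 0.3800 - 0.3000| = 0.3200
t_mix ~ log(1/eps)/(1 - |lambda_2|)
= log(100)/(1 - 0.3200) = 4.6052/0.6800
= 6.7723

6.7723


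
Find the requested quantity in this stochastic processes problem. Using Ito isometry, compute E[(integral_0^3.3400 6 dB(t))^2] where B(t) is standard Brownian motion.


By Ito isometry: E[(int f dB)^2] = int f^2 dt
= 6^2 * 3.3400
= 36 * 3.3400 = 120.2400

120.2400


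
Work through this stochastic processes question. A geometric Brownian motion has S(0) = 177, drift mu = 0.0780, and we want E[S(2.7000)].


E[S(t)] = S(0) * exp(mu * t)
= 177 * exp(0.0780 * 2.7000)
= 177 * 1.2344
= 218.4921

218.4921


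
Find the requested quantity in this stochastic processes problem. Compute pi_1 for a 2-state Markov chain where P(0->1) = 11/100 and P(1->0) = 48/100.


Stationary distribution: pi_0 = p10/(p01+p10), pi_1 = p01/(p01+p10)
p01 = 0.1100, p10 = 0.4800
pi_1 = 0.1864

0.1864


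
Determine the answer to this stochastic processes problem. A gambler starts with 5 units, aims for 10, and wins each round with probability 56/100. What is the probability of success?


Gambler's ruin formula:
r = q/p = 0.4400/0.5600 = 0.7857
P(win) = (1 - r^i)/(1 - r^N)
= (1 - 0.7857^5)/(1 - 0.7857^10)
= 0.7696

0.7696


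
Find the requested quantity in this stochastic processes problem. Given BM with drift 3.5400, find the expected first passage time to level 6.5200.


Expected first passage time = a/mu
= 6.5200/3.5400
= 1.8418

1.8418


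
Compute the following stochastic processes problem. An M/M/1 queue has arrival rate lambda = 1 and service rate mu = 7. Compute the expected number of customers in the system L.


rho = 1/7 = 0.1429
L = rho/(1-rho)
= 0.1429/0.8571
= 0.1667

0.1667


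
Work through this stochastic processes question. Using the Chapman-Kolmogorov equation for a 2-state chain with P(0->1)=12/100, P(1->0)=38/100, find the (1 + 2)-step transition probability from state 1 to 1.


P^3 = P^1 * P^2
Computing via matrix multiplication of the transition matrix.
Entry (1,1) of P^3 = 0.3350

0.3350


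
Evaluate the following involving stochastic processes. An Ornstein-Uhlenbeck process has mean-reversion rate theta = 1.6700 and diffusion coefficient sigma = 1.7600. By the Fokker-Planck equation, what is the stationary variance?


Stationary variance = sigma^2 / (2*theta)
= 1.7600^2 / (2*1.6700)
= 3.0976 / 3.3400
= 0.9274

0.9274


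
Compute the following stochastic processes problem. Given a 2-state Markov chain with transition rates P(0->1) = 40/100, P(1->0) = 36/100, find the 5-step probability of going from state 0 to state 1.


Computing P^5 by matrix multiplication.
P = [[0.6000, 0.4000], [0.3600, 0.6400]]
After raising P to the power 5:
P^5(0,1) = 0.5259

0.5259


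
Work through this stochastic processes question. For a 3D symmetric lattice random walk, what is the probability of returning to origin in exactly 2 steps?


P(return in 2 steps) = P(reverse first step) = 1/(2d)
= 1/6
= 0.1667

0.1667


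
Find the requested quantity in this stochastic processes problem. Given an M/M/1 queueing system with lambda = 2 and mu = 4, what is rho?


rho = lambda/mu
= 2/4
= 0.5000

0.5000


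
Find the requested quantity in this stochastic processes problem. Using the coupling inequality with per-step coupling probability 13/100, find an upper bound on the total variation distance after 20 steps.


TV distance bound <= (1-delta)^n
= (1 - 0.1300)^20
= 0.8700^20
= 0.0617

0.0617


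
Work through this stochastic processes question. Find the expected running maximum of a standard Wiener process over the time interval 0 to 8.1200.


E(max B(s)) = sqrt(2t/pi)
= sqrt(2*8.1200/pi)
= sqrt(5.1694)
= 2.2736

2.2736


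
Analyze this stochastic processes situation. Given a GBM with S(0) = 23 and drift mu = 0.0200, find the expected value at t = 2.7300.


E[S(t)] = S(0) * exp(mu * t)
= 23 * exp(0.0200 * 2.7300)
= 23 * 1.0561
= 24.2907

24.2907


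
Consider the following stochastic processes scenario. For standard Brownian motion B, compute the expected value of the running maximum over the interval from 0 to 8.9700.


E(max B(s)) = sqrt(2t/pi)
= sqrt(2*8.9700/pi)
= sqrt(5.7105)
= 2.3897

2.3897


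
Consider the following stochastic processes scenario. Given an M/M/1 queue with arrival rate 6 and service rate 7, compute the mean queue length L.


rho = 6/7 = 0.8571
L = rho/(1-rho)
= 0.8571/0.1429
= 6.0000

6.0000


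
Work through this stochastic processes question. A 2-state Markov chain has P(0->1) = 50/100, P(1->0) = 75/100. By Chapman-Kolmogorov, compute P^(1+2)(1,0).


P^3 = P^1 * P^2
Computing via matrix multiplication of the transition matrix.
Entry (1,0) of P^3 = 0.6094

0.6094


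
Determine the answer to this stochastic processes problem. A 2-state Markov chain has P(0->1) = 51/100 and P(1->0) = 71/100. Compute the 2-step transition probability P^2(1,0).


Computing P^2 by matrix multiplication.
P = [[0.4900, 0.5100], [0.7100, 0.2900]]
After raising P to the power 2:
P^2(1,0) = 0.5538

0.5538


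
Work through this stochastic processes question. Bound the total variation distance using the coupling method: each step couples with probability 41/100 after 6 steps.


TV distance bound <= (1-delta)^n
= (1 - 0.4100)^6
= 0.5900^6
= 0.0422

0.0422


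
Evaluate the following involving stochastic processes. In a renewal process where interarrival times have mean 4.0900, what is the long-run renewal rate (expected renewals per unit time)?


Long-run renewal rate = 1/E(X)
= 1/4.0900
= 0.2445

0.2445


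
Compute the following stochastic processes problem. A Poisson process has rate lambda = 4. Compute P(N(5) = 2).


P(N(t)=k) = (lambda*t)^k * exp(-lambda*t) / k!
lambda*t = 20
= 20^2 * exp(-20) / 2!
= 400 * 2.0612e-09 / 2
= 4.1223e-07

4.1223e-07


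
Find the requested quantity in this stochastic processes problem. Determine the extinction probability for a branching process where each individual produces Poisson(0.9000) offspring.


Since mu = 0.9000 <= 1, extinction probability = 1.

1.0000


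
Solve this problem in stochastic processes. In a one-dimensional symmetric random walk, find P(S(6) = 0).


P(S(6) = 0) = C(6,3) / 4^3
= 20 / 64
= 0.3125

0.3125


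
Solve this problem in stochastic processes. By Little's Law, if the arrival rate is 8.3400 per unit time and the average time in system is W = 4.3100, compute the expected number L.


Little's Law: L = lambda * W
= 8.3400 * 4.3100
= 35.9454

35.9454


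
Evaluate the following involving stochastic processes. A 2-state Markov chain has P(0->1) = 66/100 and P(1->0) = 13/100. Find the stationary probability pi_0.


Stationary distribution: pi_0 = p10/(p01+p10), pi_1 = p01/(p01+p10)
p01 = 0.6600, p10 = 0.1300
pi_0 = 0.1646

0.1646


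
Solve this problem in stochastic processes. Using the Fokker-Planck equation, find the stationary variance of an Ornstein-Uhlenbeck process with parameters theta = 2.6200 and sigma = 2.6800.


Stationary variance = sigma^2 / (2*theta)
= 2.6800^2 / (2*2.6200)
= 7.1824 / 5.2400
= 1.3707

1.3707


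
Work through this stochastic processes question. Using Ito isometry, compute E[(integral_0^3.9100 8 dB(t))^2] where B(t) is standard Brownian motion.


By Ito isometry: E[(int f dB)^2] = int f^2 dt
= 8^2 * 3.9100
= 64 * 3.9100 = 250.2400

250.2400


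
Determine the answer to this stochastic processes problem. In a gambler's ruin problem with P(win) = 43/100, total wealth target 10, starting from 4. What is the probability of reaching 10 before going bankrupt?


Gambler's ruin formula:
r = q/p = 0.5700/0.4300 = 1.3256
P(win) = (1 - r^i)/(1 - r^N)
= (1 - 1.3256^4)/(1 - 1.3256^10)
= 0.1325

0.1325


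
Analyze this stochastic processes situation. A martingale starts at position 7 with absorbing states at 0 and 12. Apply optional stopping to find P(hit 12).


By optional stopping theorem: E(M at tau) = M(0) = 7
P(hit 12)*12 + P(hit 0)*0 = 7
P(hit 12) = (7 - 0)/(12 - 0) = 7/12 = 0.5833

0.5833


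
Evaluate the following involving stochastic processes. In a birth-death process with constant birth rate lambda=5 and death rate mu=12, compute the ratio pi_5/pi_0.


For birth-death process, pi_n/pi_0 = (lambda/mu)^n
= (5/12)^5
= 0.0126

0.0126


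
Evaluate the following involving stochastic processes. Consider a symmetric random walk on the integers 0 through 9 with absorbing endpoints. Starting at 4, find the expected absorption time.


For symmetric RW on 0,...,N with absorbing barriers, E(i) = i*(N-i)
E(4) = 4 * 5 = 20

20


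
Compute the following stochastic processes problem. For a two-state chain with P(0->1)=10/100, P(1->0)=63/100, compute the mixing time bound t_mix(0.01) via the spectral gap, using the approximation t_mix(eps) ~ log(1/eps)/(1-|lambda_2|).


lambda_2 = |1 - p01 - p10| = |1 - 0.1000 - 0.6300| = 0.2700
t_mix ~ log(1/eps)/(1 - |lambda_2|)
= log(100)/(1 - 0.2700) = 4.6052/0.7300
= 6.3085

6.3085


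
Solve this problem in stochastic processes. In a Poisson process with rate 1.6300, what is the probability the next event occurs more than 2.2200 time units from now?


P(X > t) = exp(-lambda * t)
= exp(-1.6300 * 2.2200)
= exp(-3.6186) = 0.0268

0.0268


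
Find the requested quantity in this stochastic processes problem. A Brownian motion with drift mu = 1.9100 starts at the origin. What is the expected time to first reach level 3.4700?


Expected first passage time = a/mu
= 3.4700/1.9100
= 1.8168

1.8168


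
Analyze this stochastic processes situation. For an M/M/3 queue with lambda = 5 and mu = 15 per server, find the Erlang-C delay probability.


a = lambda/mu = 0.3333
rho = a/c = 0.1111
Erlang-C formula applied:
C(c,a) = 0.0050

0.0050


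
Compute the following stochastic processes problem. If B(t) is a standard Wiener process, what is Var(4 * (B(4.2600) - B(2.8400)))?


Var(alpha*(B(t)-B(s))) = alpha^2 * (t-s)
= 4^2 * (4.2600 - 2.8400)
= 16 * 1.4200
= 22.7200

22.7200


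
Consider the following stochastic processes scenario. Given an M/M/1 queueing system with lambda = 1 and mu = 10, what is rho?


rho = lambda/mu
= 1/10
= 0.1000

0.1000


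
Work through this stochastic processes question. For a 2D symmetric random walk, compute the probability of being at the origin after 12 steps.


P = C(12,6)^2 / 4^12
= 924^2 / 16777216
= 853776 / 16777216
= 0.0509

0.0509


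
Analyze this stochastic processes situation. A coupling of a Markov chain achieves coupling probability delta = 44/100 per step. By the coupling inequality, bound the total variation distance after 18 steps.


TV distance bound <= (1-delta)^n
= (1 - 0.4400)^18
= 0.5600^18
= 2.9335e-05

2.9335e-05


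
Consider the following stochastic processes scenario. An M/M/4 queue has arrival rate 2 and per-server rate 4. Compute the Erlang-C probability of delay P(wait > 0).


a = lambda/mu = 0.5000
rho = a/c = 0.1250
Erlang-C formula applied:
C(c,a) = 0.0018

0.0018


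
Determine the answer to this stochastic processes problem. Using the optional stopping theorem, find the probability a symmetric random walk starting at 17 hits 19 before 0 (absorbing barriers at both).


By optional stopping theorem: E(M at tau) = M(0) = 17
P(hit 19)*19 + P(hit 0)*0 = 17
P(hit 19) = (17 - 0)/(19 - 0) = 17/19 = 0.8947

0.8947


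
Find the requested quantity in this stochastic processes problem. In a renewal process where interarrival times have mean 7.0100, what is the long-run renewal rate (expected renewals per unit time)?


Long-run renewal rate = 1/E(X)
= 1/7.0100
= 0.1427

0.1427


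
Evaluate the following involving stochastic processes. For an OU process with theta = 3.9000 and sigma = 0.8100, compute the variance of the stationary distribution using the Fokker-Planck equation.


Stationary variance = sigma^2 / (2*theta)
= 0.8100^2 / (2*3.9000)
= 0.6561 / 7.8000
= 0.0841

0.0841


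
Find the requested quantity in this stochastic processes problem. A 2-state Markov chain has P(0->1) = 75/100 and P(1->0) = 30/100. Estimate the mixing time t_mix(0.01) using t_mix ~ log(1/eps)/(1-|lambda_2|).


lambda_2 = |1 - p01 - p10| = |1 - 0.7500 - 0.3000| = 0.0500
t_mix ~ log(1/eps)/(1 - |lambda_2|)
= log(100)/(1 - 0.0500) = 4.6052/0.9500
= 4.8475

4.8475


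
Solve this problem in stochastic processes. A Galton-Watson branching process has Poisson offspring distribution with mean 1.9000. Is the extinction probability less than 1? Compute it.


Since mu = 1.9000 > 1, extinction prob q < 1.
Solve s = exp(mu*(s-1)) iteratively.
q = 0.2328

0.2328


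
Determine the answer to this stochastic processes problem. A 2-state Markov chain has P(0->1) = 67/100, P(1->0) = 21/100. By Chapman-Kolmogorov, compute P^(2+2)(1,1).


P^4 = P^2 * P^2
Computing via matrix multiplication of the transition matrix.
Entry (1,1) of P^4 = 0.7614

0.7614


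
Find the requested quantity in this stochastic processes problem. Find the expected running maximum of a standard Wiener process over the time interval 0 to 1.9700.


E(max B(s)) = sqrt(2t/pi)
= sqrt(2*1.9700/pi)
= sqrt(1.2541)
= 1.1199

1.1199


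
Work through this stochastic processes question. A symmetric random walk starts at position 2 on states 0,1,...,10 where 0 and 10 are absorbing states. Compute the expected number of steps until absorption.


For symmetric RW on 0,...,N with absorbing barriers, E(i) = i*(N-i)
E(2) = 2 * 8 = 16

16


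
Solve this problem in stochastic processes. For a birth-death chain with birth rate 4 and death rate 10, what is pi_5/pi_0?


For birth-death process, pi_n/pi_0 = (lambda/mu)^n
= (4/10)^5
= 0.0102

0.0102


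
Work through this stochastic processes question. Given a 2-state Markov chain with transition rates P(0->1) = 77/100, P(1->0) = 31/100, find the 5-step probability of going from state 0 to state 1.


Computing P^5 by matrix multiplication.
P = [[0.2300, 0.7700], [0.3100, 0.6900]]
After raising P to the power 5:
P^5(0,1) = 0.7130

0.7130


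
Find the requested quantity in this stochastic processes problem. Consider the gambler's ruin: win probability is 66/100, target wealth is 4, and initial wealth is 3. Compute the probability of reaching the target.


Gambler's ruin formula:
r = q/p = 0.3400/0.6600 = 0.5152
P(win) = (1 - r^i)/(1 - r^N)
= (1 - 0.5152^3)/(1 - 0.5152^4)
= 0.9287

0.9287


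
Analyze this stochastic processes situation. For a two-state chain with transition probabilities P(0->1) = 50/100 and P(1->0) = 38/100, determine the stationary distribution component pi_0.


Stationary distribution: pi_0 = p10/(p01+p10), pi_1 = p01/(p01+p10)
p01 = 0.5000, p10 = 0.3800
pi_0 = 0.4318

0.4318


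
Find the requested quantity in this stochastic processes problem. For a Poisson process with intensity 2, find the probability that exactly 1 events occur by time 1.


P(N(t)=k) = (lambda*t)^k * exp(-lambda*t) / k!
lambda*t = 2
= 2^1 * exp(-2) / 1!
= 2 * 0.1353 / 1
= 0.2707

0.2707


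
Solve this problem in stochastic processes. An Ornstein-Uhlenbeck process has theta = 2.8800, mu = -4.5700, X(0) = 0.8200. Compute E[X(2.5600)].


E[X(t)] = mu + (X(0) - mu)*exp(-theta*t)
= -4.5700 + (0.8200 - -4.5700)*exp(-2.8800*2.5600)
= -4.5700 + 5.3900 * 6.2811e-04
= -4.5666

-4.5666


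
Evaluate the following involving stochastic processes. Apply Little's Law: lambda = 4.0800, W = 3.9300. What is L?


Little's Law: L = lambda * W
= 4.0800 * 3.9300
= 16.0344

16.0344


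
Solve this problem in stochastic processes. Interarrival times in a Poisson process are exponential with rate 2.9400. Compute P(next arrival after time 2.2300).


P(X > t) = exp(-lambda * t)
= exp(-2.9400 * 2.2300)
= exp(-6.5562) = 0.0014

0.0014


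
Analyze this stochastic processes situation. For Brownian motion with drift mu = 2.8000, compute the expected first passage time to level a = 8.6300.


Expected first passage time = a/mu
= 8.6300/2.8000
= 3.0821

3.0821


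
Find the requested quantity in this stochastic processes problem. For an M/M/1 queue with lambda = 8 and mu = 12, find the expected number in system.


rho = 8/12 = 0.6667
L = rho/(1-rho)
= 0.6667/0.3333
= 2.0000

2.0000


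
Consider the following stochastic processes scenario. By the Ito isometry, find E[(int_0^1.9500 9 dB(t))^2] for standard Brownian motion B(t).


By Ito isometry: E[(int f dB)^2] = int f^2 dt
= 9^2 * 1.9500
= 81 * 1.9500 = 157.9500

157.9500


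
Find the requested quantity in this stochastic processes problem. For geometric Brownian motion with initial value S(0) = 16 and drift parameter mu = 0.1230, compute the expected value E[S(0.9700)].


E[S(t)] = S(0) * exp(mu * t)
= 16 * exp(0.1230 * 0.9700)
= 16 * 1.1267
= 18.0275

18.0275


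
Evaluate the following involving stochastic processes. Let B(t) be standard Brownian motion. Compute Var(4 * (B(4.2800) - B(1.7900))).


Var(alpha*(B(t)-B(s))) = alpha^2 * (t-s)
= 4^2 * (4.2800 - 1.7900)
= 16 * 2.4900
= 39.8400

39.8400


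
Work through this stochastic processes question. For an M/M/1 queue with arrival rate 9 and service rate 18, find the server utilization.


rho = lambda/mu
= 9/18
= 0.5000

0.5000


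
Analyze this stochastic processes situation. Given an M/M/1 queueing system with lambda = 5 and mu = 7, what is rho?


rho = lambda/mu
= 5/7
= 0.7143

0.7143


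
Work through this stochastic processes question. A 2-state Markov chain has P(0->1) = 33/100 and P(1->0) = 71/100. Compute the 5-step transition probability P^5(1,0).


Computing P^5 by matrix multiplication.
P = [[0.6700, 0.3300], [0.7100, 0.2900]]
After raising P to the power 5:
P^5(1,0) = 0.6827

0.6827


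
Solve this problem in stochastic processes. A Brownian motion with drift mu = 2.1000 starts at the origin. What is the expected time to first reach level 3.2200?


Expected first passage time = a/mu
= 3.2200/2.1000
= 1.5333

1.5333


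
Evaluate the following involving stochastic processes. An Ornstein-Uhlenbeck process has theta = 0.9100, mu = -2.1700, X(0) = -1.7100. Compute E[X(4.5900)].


E[X(t)] = mu + (X(0) - mu)*exp(-theta*t)
= -2.1700 + (-1.7100 - -2.1700)*exp(-0.9100*4.5900)
= -2.1700 + 0.4600 * 0.0153
= -2.1629

-2.1629


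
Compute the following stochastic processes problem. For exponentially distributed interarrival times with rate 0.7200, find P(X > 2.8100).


P(X > t) = exp(-lambda * t)
= exp(-0.7200 * 2.8100)
= exp(-2.0232) = 0.1322

0.1322


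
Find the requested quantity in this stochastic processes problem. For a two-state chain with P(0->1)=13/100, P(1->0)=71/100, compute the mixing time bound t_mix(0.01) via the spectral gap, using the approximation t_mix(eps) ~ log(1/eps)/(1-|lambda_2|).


lambda_2 = |1 - p01 - p10| = |1 - 0.1300 - 0.7100| = 0.1600
t_mix ~ log(1/eps)/(1 - |lambda_2|)
= log(100)/(1 - 0.1600) = 4.6052/0.8400
= 5.4823

5.4823


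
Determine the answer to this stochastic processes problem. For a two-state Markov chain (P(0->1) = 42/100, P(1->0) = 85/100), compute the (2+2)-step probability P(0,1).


P^4 = P^2 * P^2
Computing via matrix multiplication of the transition matrix.
Entry (0,1) of P^4 = 0.3290

0.3290


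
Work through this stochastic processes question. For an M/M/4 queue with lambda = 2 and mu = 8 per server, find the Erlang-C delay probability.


a = lambda/mu = 0.2500
rho = a/c = 0.0625
Erlang-C formula applied:
C(c,a) = 1.3521e-04

1.3521e-04


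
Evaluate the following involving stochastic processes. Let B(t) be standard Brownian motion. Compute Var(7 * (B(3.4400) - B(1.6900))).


Var(alpha*(B(t)-B(s))) = alpha^2 * (t-s)
= 7^2 * (3.4400 - 1.6900)
= 49 * 1.7500
= 85.7500

85.7500


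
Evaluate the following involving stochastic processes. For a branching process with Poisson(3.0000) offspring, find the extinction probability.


Since mu = 3.0000 > 1, extinction prob q < 1.
Solve s = exp(mu*(s-1)) iteratively.
q = 0.0595

0.0595


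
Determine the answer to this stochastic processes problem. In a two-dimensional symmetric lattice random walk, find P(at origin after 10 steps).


P = C(10,5)^2 / 4^10
= 252^2 / 1048576
= 63504 / 1048576
= 0.0606

0.0606


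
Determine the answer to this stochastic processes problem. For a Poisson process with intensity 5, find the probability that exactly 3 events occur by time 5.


P(N(t)=k) = (lambda*t)^k * exp(-lambda*t) / k!
lambda*t = 25
= 25^3 * exp(-25) / 3!
= 15625 * 1.3888e-11 / 6
= 3.6167e-08

3.6167e-08


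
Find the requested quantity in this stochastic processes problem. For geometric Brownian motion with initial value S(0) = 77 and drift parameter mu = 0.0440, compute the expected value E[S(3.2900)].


E[S(t)] = S(0) * exp(mu * t)
= 77 * exp(0.0440 * 3.2900)
= 77 * 1.1558
= 88.9937

88.9937


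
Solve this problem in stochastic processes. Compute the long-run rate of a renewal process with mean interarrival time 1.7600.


Long-run renewal rate = 1/E(X)
= 1/1.7600
= 0.5682

0.5682


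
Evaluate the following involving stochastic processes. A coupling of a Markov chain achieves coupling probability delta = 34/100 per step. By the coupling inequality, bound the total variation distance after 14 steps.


TV distance bound <= (1-delta)^n
= (1 - 0.3400)^14
= 0.6600^14
= 0.0030

0.0030


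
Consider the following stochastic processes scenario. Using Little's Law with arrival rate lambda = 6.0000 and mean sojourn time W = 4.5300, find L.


Little's Law: L = lambda * W
= 6.0000 * 4.5300
= 27.1800

27.1800


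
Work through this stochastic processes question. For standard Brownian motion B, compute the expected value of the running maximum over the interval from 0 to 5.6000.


E(max B(s)) = sqrt(2t/pi)
= sqrt(2*5.6000/pi)
= sqrt(3.5651)
= 1.8881

1.8881


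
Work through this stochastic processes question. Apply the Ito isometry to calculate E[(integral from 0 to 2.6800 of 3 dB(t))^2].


By Ito isometry: E[(int f dB)^2] = int f^2 dt
= 3^2 * 2.6800
= 9 * 2.6800 = 24.1200

24.1200


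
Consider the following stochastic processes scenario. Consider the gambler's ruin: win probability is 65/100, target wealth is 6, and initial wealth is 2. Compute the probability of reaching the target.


Gambler's ruin formula:
r = q/p = 0.3500/0.6500 = 0.5385
P(win) = (1 - r^i)/(1 - r^N)
= (1 - 0.5385^2)/(1 - 0.5385^6)
= 0.7278

0.7278


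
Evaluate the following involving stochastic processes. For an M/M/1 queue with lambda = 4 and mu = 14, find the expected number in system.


rho = 4/14 = 0.2857
L = rho/(1-rho)
= 0.2857/0.7143
= 0.4000

0.4000


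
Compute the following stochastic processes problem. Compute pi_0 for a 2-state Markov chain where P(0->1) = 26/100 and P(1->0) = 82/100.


Stationary distribution: pi_0 = p10/(p01+p10), pi_1 = p01/(p01+p10)
p01 = 0.2600, p10 = 0.8200
pi_0 = 0.7593

0.7593


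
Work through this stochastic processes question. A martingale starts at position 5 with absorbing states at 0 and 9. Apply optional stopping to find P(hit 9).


By optional stopping theorem: E(M at tau) = M(0) = 5
P(hit 9)*9 + P(hit 0)*0 = 5
P(hit 9) = (5 - 0)/(9 - 0) = 5/9 = 0.5556

0.5556


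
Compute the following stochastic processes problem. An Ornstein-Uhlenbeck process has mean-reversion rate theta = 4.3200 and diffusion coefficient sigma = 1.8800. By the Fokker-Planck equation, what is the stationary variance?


Stationary variance = sigma^2 / (2*theta)
= 1.8800^2 / (2*4.3200)
= 3.5344 / 8.6400
= 0.4091

0.4091


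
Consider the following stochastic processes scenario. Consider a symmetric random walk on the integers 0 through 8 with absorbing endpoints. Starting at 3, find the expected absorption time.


For symmetric RW on 0,...,N with absorbing barriers, E(i) = i*(N-i)
E(3) = 3 * 5 = 15

15


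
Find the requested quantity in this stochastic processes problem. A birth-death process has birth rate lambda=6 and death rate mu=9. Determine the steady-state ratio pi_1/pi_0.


For birth-death process, pi_n/pi_0 = (lambda/mu)^n
= (6/9)^1
= 0.6667

0.6667


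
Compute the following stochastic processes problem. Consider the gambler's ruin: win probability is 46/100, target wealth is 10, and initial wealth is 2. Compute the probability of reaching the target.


Gambler's ruin formula:
r = q/p = 0.5400/0.4600 = 1.1739
P(win) = (1 - r^i)/(1 - r^N)
= (1 - 1.1739^2)/(1 - 1.1739^10)
= 0.0952

0.0952


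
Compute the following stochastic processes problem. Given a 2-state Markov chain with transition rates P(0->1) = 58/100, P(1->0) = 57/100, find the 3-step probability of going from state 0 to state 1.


Computing P^3 by matrix multiplication.
P = [[0.4200, 0.5800], [0.5700, 0.4300]]
After raising P to the power 3:
P^3(0,1) = 0.5060

0.5060


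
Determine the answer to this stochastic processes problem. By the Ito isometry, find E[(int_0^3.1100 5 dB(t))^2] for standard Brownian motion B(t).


By Ito isometry: E[(int f dB)^2] = int f^2 dt
= 5^2 * 3.1100
= 25 * 3.1100 = 77.7500

77.7500


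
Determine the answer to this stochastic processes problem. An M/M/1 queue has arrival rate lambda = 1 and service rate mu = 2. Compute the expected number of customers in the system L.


rho = 1/2 = 0.5000
L = rho/(1-rho)
= 0.5000/0.5000
= 1.0000

1.0000


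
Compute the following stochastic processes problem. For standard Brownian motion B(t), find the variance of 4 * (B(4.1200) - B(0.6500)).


Var(alpha*(B(t)-B(s))) = alpha^2 * (t-s)
= 4^2 * (4.1200 - 0.6500)
= 16 * 3.4700
= 55.5200

55.5200


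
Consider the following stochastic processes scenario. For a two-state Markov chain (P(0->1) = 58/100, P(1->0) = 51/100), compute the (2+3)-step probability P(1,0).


P^5 = P^2 * P^3
Computing via matrix multiplication of the transition matrix.
Entry (1,0) of P^5 = 0.4679

0.4679


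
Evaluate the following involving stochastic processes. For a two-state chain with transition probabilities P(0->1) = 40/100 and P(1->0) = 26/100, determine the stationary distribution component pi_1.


Stationary distribution: pi_0 = p10/(p01+p10), pi_1 = p01/(p01+p10)
p01 = 0.4000, p10 = 0.2600
pi_1 = 0.6061

0.6061


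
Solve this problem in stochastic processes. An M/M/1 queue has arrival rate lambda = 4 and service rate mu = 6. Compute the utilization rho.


rho = lambda/mu
= 4/6
= 0.6667

0.6667


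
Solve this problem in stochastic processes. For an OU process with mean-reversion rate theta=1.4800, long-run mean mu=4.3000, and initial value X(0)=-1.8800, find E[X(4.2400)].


E[X(t)] = mu + (X(0) - mu)*exp(-theta*t)
= 4.3000 + (-1.8800 - 4.3000)*exp(-1.4800*4.2400)
= 4.3000 + -6.1800 * 0.0019
= 4.2884

4.2884


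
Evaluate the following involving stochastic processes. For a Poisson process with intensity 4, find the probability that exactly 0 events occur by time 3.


P(N(t)=k) = (lambda*t)^k * exp(-lambda*t) / k!
lambda*t = 12
= 12^0 * exp(-12) / 0!
= 1 * 6.1442e-06 / 1
= 6.1442e-06

6.1442e-06


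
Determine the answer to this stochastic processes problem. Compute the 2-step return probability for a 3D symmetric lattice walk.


P(return in 2 steps) = P(reverse first step) = 1/(2d)
= 1/6
= 0.1667

0.1667


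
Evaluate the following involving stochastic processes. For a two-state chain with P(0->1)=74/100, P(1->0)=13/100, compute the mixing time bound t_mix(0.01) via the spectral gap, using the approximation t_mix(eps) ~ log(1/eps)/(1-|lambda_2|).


lambda_2 = |1 - p01 - p10| = |1 - 0.7400 - 0.1300| = 0.1300
t_mix ~ log(1/eps)/(1 - |lambda_2|)
= log(100)/(1 - 0.1300) = 4.6052/0.8700
= 5.2933

5.2933


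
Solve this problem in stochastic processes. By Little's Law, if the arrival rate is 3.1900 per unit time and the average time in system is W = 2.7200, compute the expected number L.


Little's Law: L = lambda * W
= 3.1900 * 2.7200
= 8.6768

8.6768


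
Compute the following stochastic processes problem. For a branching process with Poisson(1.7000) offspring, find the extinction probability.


Since mu = 1.7000 > 1, extinction prob q < 1.
Solve s = exp(mu*(s-1)) iteratively.
q = 0.3088

0.3088


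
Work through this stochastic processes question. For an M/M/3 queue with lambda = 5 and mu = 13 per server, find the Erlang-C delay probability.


a = lambda/mu = 0.3846
rho = a/c = 0.1282
Erlang-C formula applied:
C(c,a) = 0.0074

0.0074


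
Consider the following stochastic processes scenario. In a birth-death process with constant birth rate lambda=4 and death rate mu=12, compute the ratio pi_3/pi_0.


For birth-death process, pi_n/pi_0 = (lambda/mu)^n
= (4/12)^3
= 0.0370

0.0370


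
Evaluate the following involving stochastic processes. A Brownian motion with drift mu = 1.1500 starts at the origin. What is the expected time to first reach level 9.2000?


Expected first passage time = a/mu
= 9.2000/1.1500
= 8.0000

8.0000


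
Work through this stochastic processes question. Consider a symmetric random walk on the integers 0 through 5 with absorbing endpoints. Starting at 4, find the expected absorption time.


For symmetric RW on 0,...,N with absorbing barriers, E(i) = i*(N-i)
E(4) = 4 * 1 = 4

4


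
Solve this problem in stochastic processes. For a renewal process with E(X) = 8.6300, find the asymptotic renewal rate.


Long-run renewal rate = 1/E(X)
= 1/8.6300
= 0.1159

0.1159


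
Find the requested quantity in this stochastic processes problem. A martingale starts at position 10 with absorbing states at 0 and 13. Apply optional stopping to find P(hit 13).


By optional stopping theorem: E(M at tau) = M(0) = 10
P(hit 13)*13 + P(hit 0)*0 = 10
P(hit 13) = (10 - 0)/(13 - 0) = 10/13 = 0.7692

0.7692


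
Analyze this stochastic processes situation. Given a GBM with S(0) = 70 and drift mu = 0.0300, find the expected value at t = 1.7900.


E[S(t)] = S(0) * exp(mu * t)
= 70 * exp(0.0300 * 1.7900)
= 70 * 1.0552
= 73.8618

73.8618
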